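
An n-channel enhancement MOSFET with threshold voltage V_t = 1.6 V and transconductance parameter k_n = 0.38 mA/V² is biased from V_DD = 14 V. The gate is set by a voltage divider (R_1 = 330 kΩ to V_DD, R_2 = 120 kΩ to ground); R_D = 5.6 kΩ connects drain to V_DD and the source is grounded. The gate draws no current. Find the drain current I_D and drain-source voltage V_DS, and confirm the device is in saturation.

V_G = V_DD·R_2/(R_1+R_2) = 14×120/450 = 3.73 V. With the source grounded, V_GS = V_G = 3.73 V.
Assume saturation: I_D = (k_n/2)(V_GS − V_t)² = (0.38/2)×(3.73 − 1.6)² = 0.19×2.13² = 0.865 mA.
V_DS = V_DD − I_D·R_D = 14 − 0.865×5.6 = 9.16 V.
Saturation requires V_DS ≥ V_GS − V_t = 2.13 V; 9.16 ≥ 2.13 ✓.

I_D ≈ 0.86 mA, V_DS ≈ 9.2 V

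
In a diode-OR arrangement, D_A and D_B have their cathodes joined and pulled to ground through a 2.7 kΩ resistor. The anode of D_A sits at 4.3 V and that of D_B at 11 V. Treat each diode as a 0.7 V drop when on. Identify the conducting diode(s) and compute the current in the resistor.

Assume both conduct. Then node N would need to be at both 4.3−0.7 = 3.6 V and 11−0.7 = 10.3 V, which is impossible.
Assume only D_B conducts: V_N = 11 − 0.7 = 10.3 V, so I_R = 10.3/2.7 = 3.81 mA.
Check D_A: its anode-to-cathode voltage is 4.3 − 10.3 = -6 V < 0.7 V, so it is off. The assumption is consistent.

Only D_B conducts; I_R ≈ 3.8 mA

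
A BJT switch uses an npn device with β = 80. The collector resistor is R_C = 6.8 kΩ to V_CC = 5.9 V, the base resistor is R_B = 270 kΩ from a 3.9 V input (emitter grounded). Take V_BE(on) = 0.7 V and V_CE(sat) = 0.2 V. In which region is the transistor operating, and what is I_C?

saturation; I_C ≈ 0.84 mA

Assume active: I_B = (3.9 − 0.7)/270 = 0.0119 mA, giving I_C = β·I_B = 0.948 mA.
But then V_CE = 5.9 − 0.948×6.8 = -0.547 V < V_CE(sat) = 0.2 V — impossible in the active region.
So the transistor is saturated. With V_CE = 0.2 V, I_C = (V_CC − 0.2)/R_C = 5.7/6.8 = 0.838 mA.
Check: β·I_B = 0.948 mA > I_C = 0.838 mA, confirming saturation.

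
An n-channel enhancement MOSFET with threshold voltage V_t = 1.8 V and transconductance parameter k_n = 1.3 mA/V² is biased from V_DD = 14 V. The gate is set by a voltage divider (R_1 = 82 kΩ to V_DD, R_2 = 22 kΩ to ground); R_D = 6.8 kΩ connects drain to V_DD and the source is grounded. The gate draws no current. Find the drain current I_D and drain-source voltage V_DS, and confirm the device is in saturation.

V_G = V_DD·R_2/(R_1+R_2) = 14×22/104 = 2.96 V. With the source grounded, V_GS = V_G = 2.96 V.
Assume saturation: I_D = (k_n/2)(V_GS − V_t)² = (1.3/2)×(2.96 − 1.8)² = 0.65×1.16² = 0.877 mA.
V_DS = V_DD − I_D·R_D = 14 − 0.877×6.8 = 8.04 V.
Saturation requires V_DS ≥ V_GS − V_t = 1.16 V; 8.04 ≥ 1.16 ✓.

I_D ≈ 0.88 mA, V_DS ≈ 8 V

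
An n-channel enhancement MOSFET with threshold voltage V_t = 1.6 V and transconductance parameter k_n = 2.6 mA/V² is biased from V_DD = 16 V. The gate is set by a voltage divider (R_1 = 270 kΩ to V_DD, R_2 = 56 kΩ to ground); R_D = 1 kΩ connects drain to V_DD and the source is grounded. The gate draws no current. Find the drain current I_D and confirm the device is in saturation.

V_G = V_DD·R_2/(R_1+R_2) = 16×56/326 = 2.75 V. With the source grounded, V_GS = V_G = 2.75 V.
Assume saturation: I_D = (k_n/2)(V_GS − V_t)² = (2.6/2)×(2.75 − 1.6)² = 1.3×1.15² = 1.71 mA.
V_DS = V_DD − I_D·R_D = 16 − 1.71×1 = 14.3 V.
Saturation requires V_DS ≥ V_GS − V_t = 1.15 V; 14.3 ≥ 1.15 ✓.

I_D ≈ 1.7 mA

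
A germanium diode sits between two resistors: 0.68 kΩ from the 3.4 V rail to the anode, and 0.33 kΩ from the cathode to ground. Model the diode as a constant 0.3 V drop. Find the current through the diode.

I ≈ 3.1 mA

The two resistors are in series with the diode, so KVL gives 3.4 = I·0.68 + 0.3 + I·0.33.
I = (3.4 − 0.3) / (0.68 + 0.33) kΩ = 3.1 / 1.01 = 3.07 mA.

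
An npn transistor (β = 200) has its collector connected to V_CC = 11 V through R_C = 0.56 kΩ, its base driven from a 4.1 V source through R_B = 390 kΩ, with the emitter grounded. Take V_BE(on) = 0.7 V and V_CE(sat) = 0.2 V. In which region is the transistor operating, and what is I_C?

active; I_C ≈ 1.7 mA

Assume active. Base-emitter loop: I_B = (V_BB − V_BE)/R_B = (4.1 − 0.7)/390 = 0.00872 mA.
I_C = β·I_B = 200×0.00872 = 1.74 mA.
V_CE = V_CC − I_C·R_C = 11 − 1.74×0.56 = 10 V > V_CE(sat), so the active-region assumption holds.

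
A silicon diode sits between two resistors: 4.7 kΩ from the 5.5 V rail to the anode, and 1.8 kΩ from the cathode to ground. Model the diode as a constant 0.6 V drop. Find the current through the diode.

The two resistors are in series with the diode, so KVL gives 5.5 = I·4.7 + 0.6 + I·1.8.
I = (5.5 − 0.6) / (4.7 + 1.8) kΩ = 4.9 / 6.5 = 0.754 mA.

I ≈ 0.75 mA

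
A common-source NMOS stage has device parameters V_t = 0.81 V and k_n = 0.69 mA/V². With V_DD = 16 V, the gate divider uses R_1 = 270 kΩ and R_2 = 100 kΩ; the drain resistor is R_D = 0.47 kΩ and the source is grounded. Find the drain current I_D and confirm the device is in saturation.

I_D ≈ 4.3 mA

V_G = V_DD·R_2/(R_1+R_2) = 16×100/370 = 4.32 V. With the source grounded, V_GS = V_G = 4.32 V.
Assume saturation: I_D = (k_n/2)(V_GS − V_t)² = (0.69/2)×(4.32 − 0.81)² = 0.345×3.51² = 4.26 mA.
V_DS = V_DD − I_D·R_D = 16 − 4.26×0.47 = 14 V.
Saturation requires V_DS ≥ V_GS − V_t = 3.51 V; 14 ≥ 3.51 ✓.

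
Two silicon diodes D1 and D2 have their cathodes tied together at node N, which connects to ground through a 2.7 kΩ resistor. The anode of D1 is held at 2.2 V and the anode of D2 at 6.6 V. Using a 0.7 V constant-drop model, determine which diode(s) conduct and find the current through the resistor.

Assume both conduct. Then node N would need to be at both 2.2−0.7 = 1.5 V and 6.6−0.7 = 5.9 V, which is impossible.
Assume only D2 conducts: V_N = 6.6 − 0.7 = 5.9 V, so I_R = 5.9/2.7 = 2.19 mA.
Check D1: its anode-to-cathode voltage is 2.2 − 5.9 = -3.7 V < 0.7 V, so it is off. The assumption is consistent.

Only D2 conducts; I_R ≈ 2.2 mA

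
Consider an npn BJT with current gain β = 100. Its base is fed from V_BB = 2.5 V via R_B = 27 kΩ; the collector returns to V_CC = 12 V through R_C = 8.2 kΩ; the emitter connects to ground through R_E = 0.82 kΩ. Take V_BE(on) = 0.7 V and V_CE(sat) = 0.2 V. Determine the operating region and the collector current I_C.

Assume active: I_B = (2.5 − 0.7)/(27 + 101×0.82) = 0.0164 mA, I_C = β·I_B = 1.64 mA.
Then V_CE = 12 − 1.64×8.2 − 1.66×0.82 = -2.8 V < 0.2 V — the active assumption fails.
Re-solve with V_CE = 0.2 V. KCL at the emitter: V_E/R_E = (V_BB−0.7−V_E)/R_B + (V_CC−0.2−V_E)/R_C, giving V_E = 1.09 V.
I_C = (V_CC − 0.2 − V_E)/R_C = (11.8 − 1.09)/8.2 = 1.31 mA.
Check: I_B = (1.8 − 1.09)/27 = 0.0262 mA, and β·I_B = 2.62 mA > I_C, confirming saturation.

saturation; I_C ≈ 1.3 mA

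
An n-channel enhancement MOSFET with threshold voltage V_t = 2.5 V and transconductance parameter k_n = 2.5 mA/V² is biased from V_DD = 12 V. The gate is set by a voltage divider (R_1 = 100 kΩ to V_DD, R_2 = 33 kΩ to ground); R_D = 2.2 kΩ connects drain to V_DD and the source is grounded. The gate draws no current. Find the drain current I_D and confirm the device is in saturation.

I_D ≈ 0.28 mA

V_G = V_DD·R_2/(R_1+R_2) = 12×33/133 = 2.98 V. With the source grounded, V_GS = V_G = 2.98 V.
Assume saturation: I_D = (k_n/2)(V_GS − V_t)² = (2.5/2)×(2.98 − 2.5)² = 1.25×0.477² = 0.285 mA.
V_DS = V_DD − I_D·R_D = 12 − 0.285×2.2 = 11.4 V.
Saturation requires V_DS ≥ V_GS − V_t = 0.477 V; 11.4 ≥ 0.477 ✓.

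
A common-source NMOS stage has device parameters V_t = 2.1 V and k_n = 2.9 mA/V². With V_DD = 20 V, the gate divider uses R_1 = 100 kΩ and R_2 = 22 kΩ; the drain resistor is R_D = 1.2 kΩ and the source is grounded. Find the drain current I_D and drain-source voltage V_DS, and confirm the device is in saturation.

I_D ≈ 3.3 mA, V_DS ≈ 16 V

V_G = V_DD·R_2/(R_1+R_2) = 20×22/122 = 3.61 V. With the source grounded, V_GS = V_G = 3.61 V.
Assume saturation: I_D = (k_n/2)(V_GS − V_t)² = (2.9/2)×(3.61 − 2.1)² = 1.45×1.51² = 3.29 mA.
V_DS = V_DD − I_D·R_D = 20 − 3.29×1.2 = 16.1 V.
Saturation requires V_DS ≥ V_GS − V_t = 1.51 V; 16.1 ≥ 1.51 ✓.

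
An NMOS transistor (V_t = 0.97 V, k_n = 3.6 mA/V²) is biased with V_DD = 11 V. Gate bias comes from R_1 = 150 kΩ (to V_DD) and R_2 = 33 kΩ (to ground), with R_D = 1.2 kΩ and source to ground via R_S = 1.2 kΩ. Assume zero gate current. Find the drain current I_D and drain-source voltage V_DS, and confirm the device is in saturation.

I_D ≈ 0.44 mA, V_DS ≈ 10 V

V_G = V_DD·R_2/(R_1+R_2) = 11×33/183 = 1.98 V.
Assume saturation: I_D = (k_n/2)(V_GS − V_t)² with V_GS = V_G − I_D·R_S = 1.98 − 1.2·I_D.
Substituting gives 2.59·I_D² − 5.38·I_D + 1.85 = 0, with roots I_D = 0.435 or 1.64 mA.
The root I_D = 1.64 mA gives V_GS = 0.0154 V ≤ V_t, so take I_D = 0.435 mA.
Then V_GS = 1.46 V and V_DS = V_DD − I_D(R_D+R_S) = 11 − 0.435×2.4 = 9.96 V.
Saturation requires V_DS ≥ V_GS − V_t = 0.492 V; 9.96 ≥ 0.492 ✓.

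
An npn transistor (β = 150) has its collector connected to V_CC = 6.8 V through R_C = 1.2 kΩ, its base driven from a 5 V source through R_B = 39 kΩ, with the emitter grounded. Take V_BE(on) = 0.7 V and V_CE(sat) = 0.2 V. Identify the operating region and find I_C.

Assume active: I_B = (5 − 0.7)/39 = 0.11 mA, giving I_C = β·I_B = 16.5 mA.
But then V_CE = 6.8 − 16.5×1.2 = -13 V < V_CE(sat) = 0.2 V — impossible in the active region.
So the transistor is saturated. With V_CE = 0.2 V, I_C = (V_CC − 0.2)/R_C = 6.6/1.2 = 5.5 mA.
Check: β·I_B = 16.5 mA > I_C = 5.5 mA, confirming saturation.

saturation; I_C ≈ 5.5 mA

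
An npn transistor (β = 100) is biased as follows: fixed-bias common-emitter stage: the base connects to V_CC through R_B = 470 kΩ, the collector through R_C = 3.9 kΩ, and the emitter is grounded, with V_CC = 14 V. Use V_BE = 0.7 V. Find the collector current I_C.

Base loop: V_CC = I_B·R_B + V_BE, so I_B = (14 − 0.7)/470 kΩ = 0.0283 mA.
In the active region I_C = β·I_B = 100 × 0.0283 = 2.83 mA.
Collector loop: V_CE = V_CC − I_C·R_C = 14 − 2.83×3.9 = 2.96 V.
Since V_CE = 2.96 V > V_CE(sat) ≈ 0.2 V, the transistor is in the active region as assumed.

I_C ≈ 2.8 mA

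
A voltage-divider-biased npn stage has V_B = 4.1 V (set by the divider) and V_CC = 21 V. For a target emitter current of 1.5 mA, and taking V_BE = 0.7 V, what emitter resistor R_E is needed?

R_E ≈ 2.3 kΩ

V_E = V_B − V_BE = 4.1 − 0.7 = 3.4 V.
R_E = V_E / I_E = 3.4 / 1.5 = 2.27 kΩ.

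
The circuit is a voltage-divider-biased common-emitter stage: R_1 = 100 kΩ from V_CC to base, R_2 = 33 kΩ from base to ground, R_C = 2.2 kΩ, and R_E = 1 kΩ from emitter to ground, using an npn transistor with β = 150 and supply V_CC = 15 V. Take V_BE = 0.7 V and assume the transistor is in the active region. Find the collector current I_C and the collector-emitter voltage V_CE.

Thevenize the base divider: V_Th = V_CC·R_2/(R_1+R_2) = 15×33/133 = 3.72 V, R_Th = R_1‖R_2 = 24.8 kΩ.
Base-emitter loop: V_Th = I_B·R_Th + V_BE + (β+1)I_B·R_E, so I_B = (3.72 − 0.7) / (24.8 + 151×1) = 0.0172 mA.
I_C = β·I_B = 150×0.0172 = 2.58 mA, and I_E = (β+1)I_B = 2.6 mA.
V_CE = V_CC − I_C·R_C − I_E·R_E = 15 − 2.58×2.2 − 2.6×1 = 6.73 V.
V_CE = 6.73 V > 0.2 V confirms active-region operation.

I_C ≈ 2.6 mA, V_CE ≈ 6.7 V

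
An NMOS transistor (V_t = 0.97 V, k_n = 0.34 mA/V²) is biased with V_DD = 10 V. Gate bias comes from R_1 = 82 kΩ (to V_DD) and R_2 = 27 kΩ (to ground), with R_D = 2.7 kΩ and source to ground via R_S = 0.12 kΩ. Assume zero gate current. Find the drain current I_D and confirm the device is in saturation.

V_G = V_DD·R_2/(R_1+R_2) = 10×27/109 = 2.48 V.
Assume saturation: I_D = (k_n/2)(V_GS − V_t)² with V_GS = V_G − I_D·R_S = 2.48 − 0.12·I_D.
Substituting gives 0.00245·I_D² − 1.06·I_D + 0.386 = 0, with roots I_D = 0.364 or 433 mA.
The root I_D = 433 mA gives V_GS = -49.5 V ≤ V_t, so take I_D = 0.364 mA.
Then V_GS = 2.43 V and V_DS = V_DD − I_D(R_D+R_S) = 10 − 0.364×2.82 = 8.97 V.
Saturation requires V_DS ≥ V_GS − V_t = 1.46 V; 8.97 ≥ 1.46 ✓.

I_D ≈ 0.36 mA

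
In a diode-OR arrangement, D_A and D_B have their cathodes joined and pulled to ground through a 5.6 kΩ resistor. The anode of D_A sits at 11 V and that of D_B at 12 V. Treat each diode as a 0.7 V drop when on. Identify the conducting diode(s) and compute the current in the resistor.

Assume both conduct. Then node N would need to be at both 11−0.7 = 10.3 V and 12−0.7 = 11.3 V, which is impossible.
Assume only D_B conducts: V_N = 12 − 0.7 = 11.3 V, so I_R = 11.3/5.6 = 2.02 mA.
Check D_A: its anode-to-cathode voltage is 11 − 11.3 = -0.3 V < 0.7 V, so it is off. The assumption is consistent.

Only D_B conducts; I_R ≈ 2 mA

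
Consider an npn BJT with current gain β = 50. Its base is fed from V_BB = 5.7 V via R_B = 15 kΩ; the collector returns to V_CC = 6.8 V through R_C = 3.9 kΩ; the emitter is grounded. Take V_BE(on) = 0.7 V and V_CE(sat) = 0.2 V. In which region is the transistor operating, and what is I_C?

Assume active: I_B = (5.7 − 0.7)/15 = 0.333 mA, giving I_C = β·I_B = 16.7 mA.
But then V_CE = 6.8 − 16.7×3.9 = -58.2 V < V_CE(sat) = 0.2 V — impossible in the active region.
So the transistor is saturated. With V_CE = 0.2 V, I_C = (V_CC − 0.2)/R_C = 6.6/3.9 = 1.69 mA.
Check: β·I_B = 16.7 mA > I_C = 1.69 mA, confirming saturation.

saturation; I_C ≈ 1.7 mA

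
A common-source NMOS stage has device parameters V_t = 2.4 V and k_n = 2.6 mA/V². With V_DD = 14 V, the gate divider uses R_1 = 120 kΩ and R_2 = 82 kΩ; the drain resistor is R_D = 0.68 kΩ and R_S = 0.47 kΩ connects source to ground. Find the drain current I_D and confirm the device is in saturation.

I_D ≈ 3.5 mA

V_G = V_DD·R_2/(R_1+R_2) = 14×82/202 = 5.68 V.
Assume saturation: I_D = (k_n/2)(V_GS − V_t)² with V_GS = V_G − I_D·R_S = 5.68 − 0.47·I_D.
Substituting gives 0.287·I_D² − 5.01·I_D + 14 = 0, with roots I_D = 3.5 or 14 mA.
The root I_D = 14 mA gives V_GS = -0.877 V ≤ V_t, so take I_D = 3.5 mA.
Then V_GS = 4.04 V and V_DS = V_DD − I_D(R_D+R_S) = 14 − 3.5×1.15 = 9.98 V.
Saturation requires V_DS ≥ V_GS − V_t = 1.64 V; 9.98 ≥ 1.64 ✓.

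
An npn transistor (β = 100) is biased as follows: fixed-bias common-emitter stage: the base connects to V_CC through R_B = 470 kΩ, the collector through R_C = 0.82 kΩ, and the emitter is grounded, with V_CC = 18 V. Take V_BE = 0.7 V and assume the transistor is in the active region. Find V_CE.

Base loop: V_CC = I_B·R_B + V_BE, so I_B = (18 − 0.7)/470 kΩ = 0.0368 mA.
In the active region I_C = β·I_B = 100 × 0.0368 = 3.68 mA.
Collector loop: V_CE = V_CC − I_C·R_C = 18 − 3.68×0.82 = 15 V.
Since V_CE = 15 V > V_CE(sat) ≈ 0.2 V, the transistor is in the active region as assumed.

V_CE ≈ 15 V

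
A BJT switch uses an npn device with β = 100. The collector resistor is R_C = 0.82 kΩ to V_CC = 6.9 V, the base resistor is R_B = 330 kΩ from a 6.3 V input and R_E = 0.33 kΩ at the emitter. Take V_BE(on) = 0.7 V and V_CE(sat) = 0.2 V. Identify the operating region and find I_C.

active; I_C ≈ 1.5 mA

Assume active. Base-emitter loop: I_B = (V_BB − V_BE)/(R_B + (β+1)R_E) = (6.3 − 0.7)/(330 + 101×0.33) = 0.0154 mA.
I_C = β·I_B = 100×0.0154 = 1.54 mA.
V_CE = V_CC − I_C·R_C − I_E·R_E = 6.9 − 1.54×0.82 − 1.56×0.33 = 5.12 V > V_CE(sat), so the active-region assumption holds.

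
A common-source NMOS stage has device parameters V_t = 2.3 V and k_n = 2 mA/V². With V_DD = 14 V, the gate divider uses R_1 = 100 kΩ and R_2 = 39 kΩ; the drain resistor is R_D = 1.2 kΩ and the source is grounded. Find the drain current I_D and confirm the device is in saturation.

I_D ≈ 2.7 mA

V_G = V_DD·R_2/(R_1+R_2) = 14×39/139 = 3.93 V. With the source grounded, V_GS = V_G = 3.93 V.
Assume saturation: I_D = (k_n/2)(V_GS − V_t)² = (2/2)×(3.93 − 2.3)² = 1×1.63² = 2.65 mA.
V_DS = V_DD − I_D·R_D = 14 − 2.65×1.2 = 10.8 V.
Saturation requires V_DS ≥ V_GS − V_t = 1.63 V; 10.8 ≥ 1.63 ✓.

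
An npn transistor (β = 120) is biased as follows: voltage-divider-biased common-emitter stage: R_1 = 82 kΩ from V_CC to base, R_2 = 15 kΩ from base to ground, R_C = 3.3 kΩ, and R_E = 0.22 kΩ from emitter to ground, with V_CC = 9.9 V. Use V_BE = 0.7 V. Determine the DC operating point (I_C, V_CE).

I_C ≈ 2.5 mA, V_CE ≈ 0.96 V

Thevenize the base divider: V_Th = V_CC·R_2/(R_1+R_2) = 9.9×15/97 = 1.53 V, R_Th = R_1‖R_2 = 12.7 kΩ.
Base-emitter loop: V_Th = I_B·R_Th + V_BE + (β+1)I_B·R_E, so I_B = (1.53 − 0.7) / (12.7 + 121×0.22) = 0.0211 mA.
I_C = β·I_B = 120×0.0211 = 2.54 mA, and I_E = (β+1)I_B = 2.56 mA.
V_CE = V_CC − I_C·R_C − I_E·R_E = 9.9 − 2.54×3.3 − 2.56×0.22 = 0.965 V.
V_CE = 0.965 V > 0.2 V confirms active-region operation.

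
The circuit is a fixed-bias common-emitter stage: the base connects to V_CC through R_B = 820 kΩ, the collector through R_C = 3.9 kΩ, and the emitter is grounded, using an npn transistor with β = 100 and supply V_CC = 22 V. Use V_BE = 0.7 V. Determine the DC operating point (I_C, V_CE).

Base loop: V_CC = I_B·R_B + V_BE, so I_B = (22 − 0.7)/820 kΩ = 0.026 mA.
In the active region I_C = β·I_B = 100 × 0.026 = 2.6 mA.
Collector loop: V_CE = V_CC − I_C·R_C = 22 − 2.6×3.9 = 11.9 V.
Since V_CE = 11.9 V > V_CE(sat) ≈ 0.2 V, the transistor is in the active region as assumed.

I_C ≈ 2.6 mA, V_CE ≈ 12 V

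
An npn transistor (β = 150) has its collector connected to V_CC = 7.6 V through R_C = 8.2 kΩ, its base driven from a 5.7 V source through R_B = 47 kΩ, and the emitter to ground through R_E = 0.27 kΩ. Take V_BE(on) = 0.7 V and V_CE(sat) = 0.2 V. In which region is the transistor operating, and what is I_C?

Assume active: I_B = (5.7 − 0.7)/(47 + 151×0.27) = 0.057 mA, I_C = β·I_B = 8.55 mA.
Then V_CE = 7.6 − 8.55×8.2 − 8.6×0.27 = -64.8 V < 0.2 V — the active assumption fails.
Re-solve with V_CE = 0.2 V. KCL at the emitter: V_E/R_E = (V_BB−0.7−V_E)/R_B + (V_CC−0.2−V_E)/R_C, giving V_E = 0.262 V.
I_C = (V_CC − 0.2 − V_E)/R_C = (7.4 − 0.262)/8.2 = 0.87 mA.
Check: I_B = (5 − 0.262)/47 = 0.101 mA, and β·I_B = 15.1 mA > I_C, confirming saturation.

saturation; I_C ≈ 0.87 mA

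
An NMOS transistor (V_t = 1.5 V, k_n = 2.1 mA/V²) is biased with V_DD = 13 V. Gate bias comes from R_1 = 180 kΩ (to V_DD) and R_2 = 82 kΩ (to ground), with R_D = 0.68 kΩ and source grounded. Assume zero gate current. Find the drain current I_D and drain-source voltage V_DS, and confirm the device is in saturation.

V_G = V_DD·R_2/(R_1+R_2) = 13×82/262 = 4.07 V. With the source grounded, V_GS = V_G = 4.07 V.
Assume saturation: I_D = (k_n/2)(V_GS − V_t)² = (2.1/2)×(4.07 − 1.5)² = 1.05×2.57² = 6.93 mA.
V_DS = V_DD − I_D·R_D = 13 − 6.93×0.68 = 8.29 V.
Saturation requires V_DS ≥ V_GS − V_t = 2.57 V; 8.29 ≥ 2.57 ✓.

I_D ≈ 6.9 mA, V_DS ≈ 8.3 V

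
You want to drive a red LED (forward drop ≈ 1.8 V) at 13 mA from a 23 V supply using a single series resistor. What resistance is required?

The resistor drops V_S − V_D = 23 − 1.8 = 21.2 V at 13 mA.
R = 21.2 V / 13 mA = 1.63 kΩ.

R ≈ 1.6 kΩ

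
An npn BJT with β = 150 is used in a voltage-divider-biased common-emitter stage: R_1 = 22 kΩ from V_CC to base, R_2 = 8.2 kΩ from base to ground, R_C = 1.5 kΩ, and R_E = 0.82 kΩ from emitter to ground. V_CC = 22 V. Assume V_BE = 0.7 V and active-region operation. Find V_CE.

V_CE ≈ 7.8 V

Thevenize the base divider: V_Th = V_CC·R_2/(R_1+R_2) = 22×8.2/30.2 = 5.97 V, R_Th = R_1‖R_2 = 5.97 kΩ.
Base-emitter loop: V_Th = I_B·R_Th + V_BE + (β+1)I_B·R_E, so I_B = (5.97 − 0.7) / (5.97 + 151×0.82) = 0.0406 mA.
I_C = β·I_B = 150×0.0406 = 6.09 mA, and I_E = (β+1)I_B = 6.14 mA.
V_CE = V_CC − I_C·R_C − I_E·R_E = 22 − 6.09×1.5 − 6.14×0.82 = 7.83 V.
V_CE = 7.83 V > 0.2 V confirms active-region operation.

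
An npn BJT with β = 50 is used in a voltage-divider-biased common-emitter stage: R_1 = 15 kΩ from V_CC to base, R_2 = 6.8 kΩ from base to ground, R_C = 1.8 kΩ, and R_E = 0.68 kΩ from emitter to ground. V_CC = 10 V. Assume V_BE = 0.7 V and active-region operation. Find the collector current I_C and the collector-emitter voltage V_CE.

I_C ≈ 3.1 mA, V_CE ≈ 2.3 V

Thevenize the base divider: V_Th = V_CC·R_2/(R_1+R_2) = 10×6.8/21.8 = 3.12 V, R_Th = R_1‖R_2 = 4.68 kΩ.
Base-emitter loop: V_Th = I_B·R_Th + V_BE + (β+1)I_B·R_E, so I_B = (3.12 − 0.7) / (4.68 + 51×0.68) = 0.0615 mA.
I_C = β·I_B = 50×0.0615 = 3.07 mA, and I_E = (β+1)I_B = 3.13 mA.
V_CE = V_CC − I_C·R_C − I_E·R_E = 10 − 3.07×1.8 − 3.13×0.68 = 2.34 V.
V_CE = 2.34 V > 0.2 V confirms active-region operation.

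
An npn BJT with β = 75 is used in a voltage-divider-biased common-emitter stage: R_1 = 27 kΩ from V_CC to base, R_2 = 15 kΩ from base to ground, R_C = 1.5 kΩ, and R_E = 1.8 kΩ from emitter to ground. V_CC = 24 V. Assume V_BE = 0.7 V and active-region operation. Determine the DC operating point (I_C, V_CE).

Thevenize the base divider: V_Th = V_CC·R_2/(R_1+R_2) = 24×15/42 = 8.57 V, R_Th = R_1‖R_2 = 9.64 kΩ.
Base-emitter loop: V_Th = I_B·R_Th + V_BE + (β+1)I_B·R_E, so I_B = (8.57 − 0.7) / (9.64 + 76×1.8) = 0.0538 mA.
I_C = β·I_B = 75×0.0538 = 4.03 mA, and I_E = (β+1)I_B = 4.09 mA.
V_CE = V_CC − I_C·R_C − I_E·R_E = 24 − 4.03×1.5 − 4.09×1.8 = 10.6 V.
V_CE = 10.6 V > 0.2 V confirms active-region operation.

I_C ≈ 4 mA, V_CE ≈ 11 V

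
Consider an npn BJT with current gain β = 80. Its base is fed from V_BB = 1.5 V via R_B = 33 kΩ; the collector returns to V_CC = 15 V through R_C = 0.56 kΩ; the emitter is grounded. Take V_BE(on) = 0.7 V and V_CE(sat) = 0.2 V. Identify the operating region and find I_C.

active; I_C ≈ 1.9 mA

Assume active. Base-emitter loop: I_B = (V_BB − V_BE)/R_B = (1.5 − 0.7)/33 = 0.0242 mA.
I_C = β·I_B = 80×0.0242 = 1.94 mA.
V_CE = V_CC − I_C·R_C = 15 − 1.94×0.56 = 13.9 V > V_CE(sat), so the active-region assumption holds.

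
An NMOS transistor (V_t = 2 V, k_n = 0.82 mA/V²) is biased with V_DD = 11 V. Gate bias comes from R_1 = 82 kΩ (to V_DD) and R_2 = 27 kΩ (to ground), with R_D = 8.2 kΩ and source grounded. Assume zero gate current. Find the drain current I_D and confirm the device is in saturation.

V_G = V_DD·R_2/(R_1+R_2) = 11×27/109 = 2.72 V. With the source grounded, V_GS = V_G = 2.72 V.
Assume saturation: I_D = (k_n/2)(V_GS − V_t)² = (0.82/2)×(2.72 − 2)² = 0.41×0.725² = 0.215 mA.
V_DS = V_DD − I_D·R_D = 11 − 0.215×8.2 = 9.23 V.
Saturation requires V_DS ≥ V_GS − V_t = 0.725 V; 9.23 ≥ 0.725 ✓.

I_D ≈ 0.22 mA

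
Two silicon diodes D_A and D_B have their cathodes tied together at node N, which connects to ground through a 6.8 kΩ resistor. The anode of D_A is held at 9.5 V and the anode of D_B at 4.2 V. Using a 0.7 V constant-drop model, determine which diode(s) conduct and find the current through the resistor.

Assume both conduct. Then node N would need to be at both 9.5−0.7 = 8.8 V and 4.2−0.7 = 3.5 V, which is impossible.
Assume only D_A conducts: V_N = 9.5 − 0.7 = 8.8 V, so I_R = 8.8/6.8 = 1.29 mA.
Check D_B: its anode-to-cathode voltage is 4.2 − 8.8 = -4.6 V < 0.7 V, so it is off. The assumption is consistent.

Only D_A conducts; I_R ≈ 1.3 mA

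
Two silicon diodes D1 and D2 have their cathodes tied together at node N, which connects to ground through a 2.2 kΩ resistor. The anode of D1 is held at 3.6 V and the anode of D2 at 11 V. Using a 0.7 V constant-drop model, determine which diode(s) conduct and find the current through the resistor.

Only D2 conducts; I_R ≈ 4.7 mA

Assume both conduct. Then node N would need to be at both 3.6−0.7 = 2.9 V and 11−0.7 = 10.3 V, which is impossible.
Assume only D2 conducts: V_N = 11 − 0.7 = 10.3 V, so I_R = 10.3/2.2 = 4.68 mA.
Check D1: its anode-to-cathode voltage is 3.6 − 10.3 = -6.7 V < 0.7 V, so it is off. The assumption is consistent.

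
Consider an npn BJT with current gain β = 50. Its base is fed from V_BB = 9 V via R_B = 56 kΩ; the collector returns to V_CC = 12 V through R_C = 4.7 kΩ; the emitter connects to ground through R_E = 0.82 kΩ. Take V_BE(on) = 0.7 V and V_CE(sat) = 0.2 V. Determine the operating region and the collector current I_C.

saturation; I_C ≈ 2.1 mA

Assume active: I_B = (9 − 0.7)/(56 + 51×0.82) = 0.0848 mA, I_C = β·I_B = 4.24 mA.
Then V_CE = 12 − 4.24×4.7 − 4.33×0.82 = -11.5 V < 0.2 V — the active assumption fails.
Re-solve with V_CE = 0.2 V. KCL at the emitter: V_E/R_E = (V_BB−0.7−V_E)/R_B + (V_CC−0.2−V_E)/R_C, giving V_E = 1.83 V.
I_C = (V_CC − 0.2 − V_E)/R_C = (11.8 − 1.83)/4.7 = 2.12 mA.
Check: I_B = (8.3 − 1.83)/56 = 0.115 mA, and β·I_B = 5.77 mA > I_C, confirming saturation.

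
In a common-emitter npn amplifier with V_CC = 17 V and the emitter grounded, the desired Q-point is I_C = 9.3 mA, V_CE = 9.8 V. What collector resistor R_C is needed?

Collector loop: V_CC = I_C·R_C + V_CE.
R_C = (V_CC − V_CE)/I_C = (17 − 9.8)/9.3 = 0.774 kΩ.

R_C ≈ 0.77 kΩ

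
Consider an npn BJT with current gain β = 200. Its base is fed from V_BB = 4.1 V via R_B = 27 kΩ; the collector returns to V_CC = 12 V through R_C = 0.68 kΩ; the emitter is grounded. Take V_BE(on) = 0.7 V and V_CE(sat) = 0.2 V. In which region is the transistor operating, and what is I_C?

saturation; I_C ≈ 17 mA

Assume active: I_B = (4.1 − 0.7)/27 = 0.126 mA, giving I_C = β·I_B = 25.2 mA.
But then V_CE = 12 − 25.2×0.68 = -5.13 V < V_CE(sat) = 0.2 V — impossible in the active region.
So the transistor is saturated. With V_CE = 0.2 V, I_C = (V_CC − 0.2)/R_C = 11.8/0.68 = 17.4 mA.
Check: β·I_B = 25.2 mA > I_C = 17.4 mA, confirming saturation.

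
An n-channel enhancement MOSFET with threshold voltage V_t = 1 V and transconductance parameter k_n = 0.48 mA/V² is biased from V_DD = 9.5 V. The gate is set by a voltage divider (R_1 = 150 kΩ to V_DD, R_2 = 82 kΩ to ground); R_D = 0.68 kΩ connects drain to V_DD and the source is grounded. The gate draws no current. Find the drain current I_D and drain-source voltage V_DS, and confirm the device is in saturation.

I_D ≈ 1.3 mA, V_DS ≈ 8.6 V

V_G = V_DD·R_2/(R_1+R_2) = 9.5×82/232 = 3.36 V. With the source grounded, V_GS = V_G = 3.36 V.
Assume saturation: I_D = (k_n/2)(V_GS − V_t)² = (0.48/2)×(3.36 − 1)² = 0.24×2.36² = 1.33 mA.
V_DS = V_DD − I_D·R_D = 9.5 − 1.33×0.68 = 8.59 V.
Saturation requires V_DS ≥ V_GS − V_t = 2.36 V; 8.59 ≥ 2.36 ✓.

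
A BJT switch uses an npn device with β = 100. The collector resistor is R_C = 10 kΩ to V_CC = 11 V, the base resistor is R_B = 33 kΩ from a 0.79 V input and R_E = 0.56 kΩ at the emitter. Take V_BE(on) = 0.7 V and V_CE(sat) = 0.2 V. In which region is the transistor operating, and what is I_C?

active; I_C ≈ 0.1 mA

Assume active. Base-emitter loop: I_B = (V_BB − V_BE)/(R_B + (β+1)R_E) = (0.79 − 0.7)/(33 + 101×0.56) = 0.001 mA.
I_C = β·I_B = 100×0.001 = 0.1 mA.
V_CE = V_CC − I_C·R_C − I_E·R_E = 11 − 0.1×10 − 0.101×0.56 = 9.94 V > V_CE(sat), so the active-region assumption holds.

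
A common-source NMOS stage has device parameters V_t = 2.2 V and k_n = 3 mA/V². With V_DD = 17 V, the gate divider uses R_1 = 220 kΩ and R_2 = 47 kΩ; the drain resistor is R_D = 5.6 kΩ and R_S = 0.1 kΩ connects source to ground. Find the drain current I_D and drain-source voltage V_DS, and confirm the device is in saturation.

I_D ≈ 0.77 mA, V_DS ≈ 13 V

V_G = V_DD·R_2/(R_1+R_2) = 17×47/267 = 2.99 V.
Assume saturation: I_D = (k_n/2)(V_GS − V_t)² with V_GS = V_G − I_D·R_S = 2.99 − 0.1·I_D.
Substituting gives 0.015·I_D² − 1.24·I_D + 0.942 = 0, with roots I_D = 0.768 or 81.7 mA.
The root I_D = 81.7 mA gives V_GS = -5.18 V ≤ V_t, so take I_D = 0.768 mA.
Then V_GS = 2.92 V and V_DS = V_DD − I_D(R_D+R_S) = 17 − 0.768×5.7 = 12.6 V.
Saturation requires V_DS ≥ V_GS − V_t = 0.716 V; 12.6 ≥ 0.716 ✓.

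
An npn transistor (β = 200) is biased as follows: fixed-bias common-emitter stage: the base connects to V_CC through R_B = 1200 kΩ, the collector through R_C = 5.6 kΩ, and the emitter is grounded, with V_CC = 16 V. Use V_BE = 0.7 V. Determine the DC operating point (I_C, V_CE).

I_C ≈ 2.6 mA, V_CE ≈ 1.7 V

Base loop: V_CC = I_B·R_B + V_BE, so I_B = (16 − 0.7)/1200 kΩ = 0.0128 mA.
In the active region I_C = β·I_B = 200 × 0.0128 = 2.55 mA.
Collector loop: V_CE = V_CC − I_C·R_C = 16 − 2.55×5.6 = 1.72 V.
Since V_CE = 1.72 V > V_CE(sat) ≈ 0.2 V, the transistor is in the active region as assumed.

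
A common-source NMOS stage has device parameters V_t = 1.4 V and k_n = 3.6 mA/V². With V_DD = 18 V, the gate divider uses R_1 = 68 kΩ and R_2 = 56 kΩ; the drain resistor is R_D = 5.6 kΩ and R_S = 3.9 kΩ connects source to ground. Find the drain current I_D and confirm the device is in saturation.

I_D ≈ 1.5 mA

V_G = V_DD·R_2/(R_1+R_2) = 18×56/124 = 8.13 V.
Assume saturation: I_D = (k_n/2)(V_GS − V_t)² with V_GS = V_G − I_D·R_S = 8.13 − 3.9·I_D.
Substituting gives 27.4·I_D² − 95.5·I_D + 81.5 = 0, with roots I_D = 1.49 or 2 mA.
The root I_D = 2 mA gives V_GS = 0.347 V ≤ V_t, so take I_D = 1.49 mA.
Then V_GS = 2.31 V and V_DS = V_DD − I_D(R_D+R_S) = 18 − 1.49×9.5 = 3.83 V.
Saturation requires V_DS ≥ V_GS − V_t = 0.91 V; 3.83 ≥ 0.91 ✓.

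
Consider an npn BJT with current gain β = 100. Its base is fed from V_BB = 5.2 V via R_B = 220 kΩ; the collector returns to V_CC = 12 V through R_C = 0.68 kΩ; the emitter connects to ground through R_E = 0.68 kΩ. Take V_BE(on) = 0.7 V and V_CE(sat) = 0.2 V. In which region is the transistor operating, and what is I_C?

active; I_C ≈ 1.6 mA

Assume active. Base-emitter loop: I_B = (V_BB − V_BE)/(R_B + (β+1)R_E) = (5.2 − 0.7)/(220 + 101×0.68) = 0.0156 mA.
I_C = β·I_B = 100×0.0156 = 1.56 mA.
V_CE = V_CC − I_C·R_C − I_E·R_E = 12 − 1.56×0.68 − 1.57×0.68 = 9.87 V > V_CE(sat), so the active-region assumption holds.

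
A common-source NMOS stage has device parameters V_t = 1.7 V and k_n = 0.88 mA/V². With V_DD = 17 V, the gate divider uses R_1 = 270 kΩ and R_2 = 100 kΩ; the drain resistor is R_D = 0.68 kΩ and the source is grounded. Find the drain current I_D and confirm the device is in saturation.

I_D ≈ 3.7 mA

V_G = V_DD·R_2/(R_1+R_2) = 17×100/370 = 4.59 V. With the source grounded, V_GS = V_G = 4.59 V.
Assume saturation: I_D = (k_n/2)(V_GS − V_t)² = (0.88/2)×(4.59 − 1.7)² = 0.44×2.89² = 3.69 mA.
V_DS = V_DD − I_D·R_D = 17 − 3.69×0.68 = 14.5 V.
Saturation requires V_DS ≥ V_GS − V_t = 2.89 V; 14.5 ≥ 2.89 ✓.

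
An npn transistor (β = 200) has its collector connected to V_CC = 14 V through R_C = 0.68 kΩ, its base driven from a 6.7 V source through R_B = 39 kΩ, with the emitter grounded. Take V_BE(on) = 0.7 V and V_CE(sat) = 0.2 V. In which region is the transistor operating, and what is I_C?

saturation; I_C ≈ 20 mA

Assume active: I_B = (6.7 − 0.7)/39 = 0.154 mA, giving I_C = β·I_B = 30.8 mA.
But then V_CE = 14 − 30.8×0.68 = -6.92 V < V_CE(sat) = 0.2 V — impossible in the active region.
So the transistor is saturated. With V_CE = 0.2 V, I_C = (V_CC − 0.2)/R_C = 13.8/0.68 = 20.3 mA.
Check: β·I_B = 30.8 mA > I_C = 20.3 mA, confirming saturation.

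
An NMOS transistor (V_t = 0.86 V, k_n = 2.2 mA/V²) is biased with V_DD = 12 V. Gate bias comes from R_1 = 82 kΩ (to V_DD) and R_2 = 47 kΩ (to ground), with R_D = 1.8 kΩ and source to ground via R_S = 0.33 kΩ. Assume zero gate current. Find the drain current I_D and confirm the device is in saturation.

I_D ≈ 4.5 mA

V_G = V_DD·R_2/(R_1+R_2) = 12×47/129 = 4.37 V.
Assume saturation: I_D = (k_n/2)(V_GS − V_t)² with V_GS = V_G − I_D·R_S = 4.37 − 0.33·I_D.
Substituting gives 0.12·I_D² − 3.55·I_D + 13.6 = 0, with roots I_D = 4.51 or 25.1 mA.
The root I_D = 25.1 mA gives V_GS = -3.92 V ≤ V_t, so take I_D = 4.51 mA.
Then V_GS = 2.88 V and V_DS = V_DD − I_D(R_D+R_S) = 12 − 4.51×2.13 = 2.4 V.
Saturation requires V_DS ≥ V_GS − V_t = 2.02 V; 2.4 ≥ 2.02 ✓.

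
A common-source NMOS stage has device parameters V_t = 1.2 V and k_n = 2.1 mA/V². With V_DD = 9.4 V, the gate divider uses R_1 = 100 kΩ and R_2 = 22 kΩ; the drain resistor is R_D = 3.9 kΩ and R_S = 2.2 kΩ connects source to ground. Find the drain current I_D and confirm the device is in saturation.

I_D ≈ 0.091 mA

V_G = V_DD·R_2/(R_1+R_2) = 9.4×22/122 = 1.7 V.
Assume saturation: I_D = (k_n/2)(V_GS − V_t)² with V_GS = V_G − I_D·R_S = 1.7 − 2.2·I_D.
Substituting gives 5.08·I_D² − 3.29·I_D + 0.257 = 0, with roots I_D = 0.0911 or 0.556 mA.
The root I_D = 0.556 mA gives V_GS = 0.472 V ≤ V_t, so take I_D = 0.0911 mA.
Then V_GS = 1.49 V and V_DS = V_DD − I_D(R_D+R_S) = 9.4 − 0.0911×6.1 = 8.84 V.
Saturation requires V_DS ≥ V_GS − V_t = 0.295 V; 8.84 ≥ 0.295 ✓.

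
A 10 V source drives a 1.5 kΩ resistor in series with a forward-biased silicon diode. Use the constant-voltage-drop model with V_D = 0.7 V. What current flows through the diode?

KVL around the loop: 10 = V_D + I·R = 0.7 + I × 1.5 kΩ.
So I = (10 − 0.7) / 1.5 kΩ = 9.3 / 1.5 = 6.2 mA.

I ≈ 6.2 mA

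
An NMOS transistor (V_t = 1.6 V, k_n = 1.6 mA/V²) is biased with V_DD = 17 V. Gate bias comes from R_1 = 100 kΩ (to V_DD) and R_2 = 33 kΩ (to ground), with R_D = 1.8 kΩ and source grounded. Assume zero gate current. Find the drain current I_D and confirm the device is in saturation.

I_D ≈ 5.5 mA

V_G = V_DD·R_2/(R_1+R_2) = 17×33/133 = 4.22 V. With the source grounded, V_GS = V_G = 4.22 V.
Assume saturation: I_D = (k_n/2)(V_GS − V_t)² = (1.6/2)×(4.22 − 1.6)² = 0.8×2.62² = 5.48 mA.
V_DS = V_DD − I_D·R_D = 17 − 5.48×1.8 = 7.13 V.
Saturation requires V_DS ≥ V_GS − V_t = 2.62 V; 7.13 ≥ 2.62 ✓.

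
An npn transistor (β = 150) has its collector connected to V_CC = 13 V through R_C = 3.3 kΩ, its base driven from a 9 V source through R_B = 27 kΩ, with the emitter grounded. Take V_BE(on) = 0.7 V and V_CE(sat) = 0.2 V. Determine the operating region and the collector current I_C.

saturation; I_C ≈ 3.9 mA

Assume active: I_B = (9 − 0.7)/27 = 0.307 mA, giving I_C = β·I_B = 46.1 mA.
But then V_CE = 13 − 46.1×3.3 = -139 V < V_CE(sat) = 0.2 V — impossible in the active region.
So the transistor is saturated. With V_CE = 0.2 V, I_C = (V_CC − 0.2)/R_C = 12.8/3.3 = 3.88 mA.
Check: β·I_B = 46.1 mA > I_C = 3.88 mA, confirming saturation.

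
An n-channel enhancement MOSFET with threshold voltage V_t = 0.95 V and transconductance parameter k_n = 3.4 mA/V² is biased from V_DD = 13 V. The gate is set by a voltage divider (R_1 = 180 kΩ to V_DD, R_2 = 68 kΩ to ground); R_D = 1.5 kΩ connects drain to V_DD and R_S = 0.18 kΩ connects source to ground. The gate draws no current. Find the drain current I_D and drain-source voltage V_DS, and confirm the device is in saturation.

V_G = V_DD·R_2/(R_1+R_2) = 13×68/248 = 3.56 V.
Assume saturation: I_D = (k_n/2)(V_GS − V_t)² with V_GS = V_G − I_D·R_S = 3.56 − 0.18·I_D.
Substituting gives 0.0551·I_D² − 2.6·I_D + 11.6 = 0, with roots I_D = 5 or 42.2 mA.
The root I_D = 42.2 mA gives V_GS = -4.03 V ≤ V_t, so take I_D = 5 mA.
Then V_GS = 2.66 V and V_DS = V_DD − I_D(R_D+R_S) = 13 − 5×1.68 = 4.6 V.
Saturation requires V_DS ≥ V_GS − V_t = 1.71 V; 4.6 ≥ 1.71 ✓.

I_D ≈ 5 mA, V_DS ≈ 4.6 V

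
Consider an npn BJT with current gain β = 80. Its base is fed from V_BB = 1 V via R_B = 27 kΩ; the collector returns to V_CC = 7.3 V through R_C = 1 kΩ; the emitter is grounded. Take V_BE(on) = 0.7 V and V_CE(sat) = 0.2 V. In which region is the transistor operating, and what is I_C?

active; I_C ≈ 0.89 mA

Assume active. Base-emitter loop: I_B = (V_BB − V_BE)/R_B = (1 − 0.7)/27 = 0.0111 mA.
I_C = β·I_B = 80×0.0111 = 0.889 mA.
V_CE = V_CC − I_C·R_C = 7.3 − 0.889×1 = 6.41 V > V_CE(sat), so the active-region assumption holds.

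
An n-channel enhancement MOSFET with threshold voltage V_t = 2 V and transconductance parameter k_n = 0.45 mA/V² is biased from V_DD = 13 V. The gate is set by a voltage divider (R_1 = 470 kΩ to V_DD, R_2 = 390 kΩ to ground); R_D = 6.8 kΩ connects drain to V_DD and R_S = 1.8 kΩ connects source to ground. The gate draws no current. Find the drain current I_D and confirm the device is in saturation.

V_G = V_DD·R_2/(R_1+R_2) = 13×390/860 = 5.9 V.
Assume saturation: I_D = (k_n/2)(V_GS − V_t)² with V_GS = V_G − I_D·R_S = 5.9 − 1.8·I_D.
Substituting gives 0.729·I_D² − 4.16·I_D + 3.41 = 0, with roots I_D = 0.996 or 4.7 mA.
The root I_D = 4.7 mA gives V_GS = -2.57 V ≤ V_t, so take I_D = 0.996 mA.
Then V_GS = 4.1 V and V_DS = V_DD − I_D(R_D+R_S) = 13 − 0.996×8.6 = 4.44 V.
Saturation requires V_DS ≥ V_GS − V_t = 2.1 V; 4.44 ≥ 2.1 ✓.

I_D ≈ 1 mA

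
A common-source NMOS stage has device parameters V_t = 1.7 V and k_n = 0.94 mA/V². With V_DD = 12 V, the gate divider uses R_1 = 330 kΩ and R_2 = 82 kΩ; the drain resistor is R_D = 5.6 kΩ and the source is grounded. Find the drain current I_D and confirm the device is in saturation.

I_D ≈ 0.22 mA

V_G = V_DD·R_2/(R_1+R_2) = 12×82/412 = 2.39 V. With the source grounded, V_GS = V_G = 2.39 V.
Assume saturation: I_D = (k_n/2)(V_GS − V_t)² = (0.94/2)×(2.39 − 1.7)² = 0.47×0.688² = 0.223 mA.
V_DS = V_DD − I_D·R_D = 12 − 0.223×5.6 = 10.8 V.
Saturation requires V_DS ≥ V_GS − V_t = 0.688 V; 10.8 ≥ 0.688 ✓.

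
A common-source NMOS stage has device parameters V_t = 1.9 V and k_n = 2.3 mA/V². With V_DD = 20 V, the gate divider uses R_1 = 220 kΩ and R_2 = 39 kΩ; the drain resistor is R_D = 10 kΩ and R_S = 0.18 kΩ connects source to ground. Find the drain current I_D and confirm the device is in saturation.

V_G = V_DD·R_2/(R_1+R_2) = 20×39/259 = 3.01 V.
Assume saturation: I_D = (k_n/2)(V_GS − V_t)² with V_GS = V_G − I_D·R_S = 3.01 − 0.18·I_D.
Substituting gives 0.0373·I_D² − 1.46·I_D + 1.42 = 0, with roots I_D = 0.999 or 38.2 mA.
The root I_D = 38.2 mA gives V_GS = -3.86 V ≤ V_t, so take I_D = 0.999 mA.
Then V_GS = 2.83 V and V_DS = V_DD − I_D(R_D+R_S) = 20 − 0.999×10.2 = 9.83 V.
Saturation requires V_DS ≥ V_GS − V_t = 0.932 V; 9.83 ≥ 0.932 ✓.

I_D ≈ 1 mA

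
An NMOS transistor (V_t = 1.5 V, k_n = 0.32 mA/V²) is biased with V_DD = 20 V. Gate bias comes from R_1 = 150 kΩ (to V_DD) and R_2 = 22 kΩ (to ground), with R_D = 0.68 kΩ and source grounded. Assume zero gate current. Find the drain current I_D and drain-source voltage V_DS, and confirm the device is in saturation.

V_G = V_DD·R_2/(R_1+R_2) = 20×22/172 = 2.56 V. With the source grounded, V_GS = V_G = 2.56 V.
Assume saturation: I_D = (k_n/2)(V_GS − V_t)² = (0.32/2)×(2.56 − 1.5)² = 0.16×1.06² = 0.179 mA.
V_DS = V_DD − I_D·R_D = 20 − 0.179×0.68 = 19.9 V.
Saturation requires V_DS ≥ V_GS − V_t = 1.06 V; 19.9 ≥ 1.06 ✓.

I_D ≈ 0.18 mA, V_DS ≈ 20 V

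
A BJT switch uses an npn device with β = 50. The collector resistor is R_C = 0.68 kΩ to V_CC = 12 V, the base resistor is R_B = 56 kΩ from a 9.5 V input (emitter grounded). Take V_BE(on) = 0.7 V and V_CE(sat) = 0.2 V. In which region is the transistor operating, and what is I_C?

active; I_C ≈ 7.9 mA

Assume active. Base-emitter loop: I_B = (V_BB − V_BE)/R_B = (9.5 − 0.7)/56 = 0.157 mA.
I_C = β·I_B = 50×0.157 = 7.86 mA.
V_CE = V_CC − I_C·R_C = 12 − 7.86×0.68 = 6.66 V > V_CE(sat), so the active-region assumption holds.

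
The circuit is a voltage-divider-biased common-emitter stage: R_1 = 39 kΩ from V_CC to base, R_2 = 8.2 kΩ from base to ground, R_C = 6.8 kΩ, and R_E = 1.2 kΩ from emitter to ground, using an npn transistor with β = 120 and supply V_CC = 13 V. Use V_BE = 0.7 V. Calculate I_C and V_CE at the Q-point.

I_C ≈ 1.2 mA, V_CE ≈ 3.1 V

Thevenize the base divider: V_Th = V_CC·R_2/(R_1+R_2) = 13×8.2/47.2 = 2.26 V, R_Th = R_1‖R_2 = 6.78 kΩ.
Base-emitter loop: V_Th = I_B·R_Th + V_BE + (β+1)I_B·R_E, so I_B = (2.26 − 0.7) / (6.78 + 121×1.2) = 0.0103 mA.
I_C = β·I_B = 120×0.0103 = 1.23 mA, and I_E = (β+1)I_B = 1.24 mA.
V_CE = V_CC − I_C·R_C − I_E·R_E = 13 − 1.23×6.8 − 1.24×1.2 = 3.14 V.
V_CE = 3.14 V > 0.2 V confirms active-region operation.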